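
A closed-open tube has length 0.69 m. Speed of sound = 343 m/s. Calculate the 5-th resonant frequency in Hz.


Given values:
  Tube type: closed-open, L = 0.69 m, c = 343 m/s, n = 5
Formula: f_n = (2n - 1) * c / (4 * L)
Compute 2n - 1 = 2*5 - 1 = 9
Compute 4 * L = 4 * 0.69 = 2.76
f = 9 * 343 / 2.76
f = 1118.48

1118.48 Hz


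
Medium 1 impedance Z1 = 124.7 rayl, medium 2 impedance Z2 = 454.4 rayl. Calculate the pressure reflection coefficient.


Given values:
  Z1 = 124.7 rayl, Z2 = 454.4 rayl
Formula: R = (Z2 - Z1) / (Z2 + Z1)
Numerator: Z2 - Z1 = 454.4 - 124.7 = 329.7
Denominator: Z2 + Z1 = 454.4 + 124.7 = 579.1
R = 329.7 / 579.1 = 0.5693

0.5693


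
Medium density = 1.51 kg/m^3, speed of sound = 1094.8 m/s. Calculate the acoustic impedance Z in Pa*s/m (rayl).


Given values:
  rho = 1.51 kg/m^3
  c = 1094.8 m/s
Formula: Z = rho * c
Z = 1.51 * 1094.8
Z = 1653.15

1653.15 rayl


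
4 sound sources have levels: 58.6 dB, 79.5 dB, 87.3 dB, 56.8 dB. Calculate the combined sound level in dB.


Formula: L_total = 10 * log10( sum(10^(Li/10)) )
  Source 1: 10^(58.6/10) = 724435.9601
  Source 2: 10^(79.5/10) = 89125093.8134
  Source 3: 10^(87.3/10) = 537031796.3703
  Source 4: 10^(56.8/10) = 478630.0923
Sum of linear values = 627359956.2361
L_total = 10 * log10(627359956.2361) = 87.98

87.98 dB


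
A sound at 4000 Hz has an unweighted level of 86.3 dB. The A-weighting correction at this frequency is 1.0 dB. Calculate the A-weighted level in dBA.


Given values:
  SPL = 86.3 dB
  A-weighting at 4000 Hz = 1.0 dB
Formula: L_A = SPL + A_weight
L_A = 86.3 + (1.0)
L_A = 87.3

87.3 dBA


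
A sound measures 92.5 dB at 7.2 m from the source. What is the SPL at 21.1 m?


Given values:
  SPL1 = 92.5 dB, r1 = 7.2 m, r2 = 21.1 m
Formula: SPL2 = SPL1 - 20 * log10(r2 / r1)
Compute ratio: r2 / r1 = 21.1 / 7.2 = 2.9306
Compute log10: log10(2.9306) = 0.466957
Compute drop: 20 * 0.466957 = 9.3391
SPL2 = 92.5 - 9.3391 = 83.16

83.16 dB


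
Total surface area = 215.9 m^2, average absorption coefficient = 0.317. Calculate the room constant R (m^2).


Given values:
  S = 215.9 m^2, alpha = 0.317
Formula: R = S * alpha / (1 - alpha)
Numerator: 215.9 * 0.317 = 68.4403
Denominator: 1 - 0.317 = 0.683
R = 68.4403 / 0.683 = 100.21

100.21 m^2


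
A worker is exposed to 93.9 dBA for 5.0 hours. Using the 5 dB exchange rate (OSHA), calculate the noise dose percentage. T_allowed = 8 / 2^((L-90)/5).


Given values:
  L = 93.9 dBA, T = 5.0 hours
Formula: T_allowed = 8 / 2^((L - 90) / 5)
Compute exponent: (93.9 - 90) / 5 = 0.78
Compute 2^(0.78) = 1.717131
T_allowed = 8 / 1.717131 = 4.658934 hours
Dose = (T / T_allowed) * 100
Dose = (5.0 / 4.658934) * 100 = 107.32

107.32 %


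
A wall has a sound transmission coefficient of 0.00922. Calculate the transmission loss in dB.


Given values:
  tau = 0.00922
Formula: TL = 10 * log10(1 / tau)
Compute 1 / tau = 1 / 0.00922 = 108.4599
Compute log10(108.4599) = 2.035269
TL = 10 * 2.035269 = 20.35

20.35 dB


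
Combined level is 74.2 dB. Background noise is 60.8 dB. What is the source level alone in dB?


Given values:
  L_total = 74.2 dB, L_bg = 60.8 dB
Formula: L_source = 10 * log10(10^(L_total/10) - 10^(L_bg/10))
Convert to linear:
  10^(74.2/10) = 26302679.919
  10^(60.8/10) = 1202264.4346
Difference: 26302679.919 - 1202264.4346 = 25100415.4844
L_source = 10 * log10(25100415.4844) = 74.0

74.0 dB


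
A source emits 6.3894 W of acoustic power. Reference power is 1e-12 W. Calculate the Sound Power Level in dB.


Given values:
  W = 6.3894 W
  W_ref = 1e-12 W
Formula: SWL = 10 * log10(W / W_ref)
Compute ratio: W / W_ref = 6389400000000
Compute log10: log10(6389400000000) = 12.80546
Multiply: SWL = 10 * 12.80546 = 128.05

128.05 dB


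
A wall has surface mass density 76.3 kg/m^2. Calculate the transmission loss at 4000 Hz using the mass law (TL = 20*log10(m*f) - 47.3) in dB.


Given values:
  m = 76.3 kg/m^2, f = 4000 Hz
Formula: TL = 20 * log10(m * f) - 47.3
Compute m * f = 76.3 * 4000 = 305200.0
Compute log10(305200.0) = 5.484585
Compute 20 * 5.484585 = 109.6917
TL = 109.6917 - 47.3 = 62.39

62.39 dB


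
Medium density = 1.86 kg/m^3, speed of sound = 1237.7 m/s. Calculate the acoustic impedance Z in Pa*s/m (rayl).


Given values:
  rho = 1.86 kg/m^3
  c = 1237.7 m/s
Formula: Z = rho * c
Z = 1.86 * 1237.7
Z = 2302.12

2302.12 rayl


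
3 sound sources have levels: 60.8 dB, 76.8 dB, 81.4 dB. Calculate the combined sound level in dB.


Formula: L_total = 10 * log10( sum(10^(Li/10)) )
  Source 1: 10^(60.8/10) = 1202264.4346
  Source 2: 10^(76.8/10) = 47863009.2323
  Source 3: 10^(81.4/10) = 138038426.4603
Sum of linear values = 187103700.1272
L_total = 10 * log10(187103700.1272) = 82.72

82.72 dB


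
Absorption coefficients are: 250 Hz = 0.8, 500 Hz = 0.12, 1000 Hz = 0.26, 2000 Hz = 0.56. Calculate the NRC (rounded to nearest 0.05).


Given values:
  a_250 = 0.8, a_500 = 0.12
  a_1000 = 0.26, a_2000 = 0.56
Formula: NRC = (a250 + a500 + a1000 + a2000) / 4
Sum = 0.8 + 0.12 + 0.26 + 0.56 = 1.74
NRC = 1.74 / 4 = 0.435
Rounded to nearest 0.05: 0.45

0.45


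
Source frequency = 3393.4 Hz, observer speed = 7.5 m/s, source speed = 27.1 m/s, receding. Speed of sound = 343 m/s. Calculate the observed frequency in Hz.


Given values:
  f_s = 3393.4 Hz, v_o = 7.5 m/s, v_s = 27.1 m/s
  Direction: receding
Formula: f_o = f_s * (c - v_o) / (c + v_s)
Numerator: c - v_o = 343 - 7.5 = 335.5
Denominator: c + v_s = 343 + 27.1 = 370.1
f_o = 3393.4 * 335.5 / 370.1 = 3076.16

3076.16 Hz


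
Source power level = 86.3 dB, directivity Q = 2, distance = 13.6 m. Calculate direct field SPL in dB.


Given values:
  Lw = 86.3 dB, Q = 2, r = 13.6 m
Formula: SPL = Lw + 10 * log10(Q / (4 * pi * r^2))
Compute 4 * pi * r^2 = 4 * pi * 13.6^2 = 2324.2759
Compute Q / denom = 2 / 2324.2759 = 0.00086048
Compute 10 * log10(0.00086048) = -30.6526
SPL = 86.3 + (-30.6526) = 55.65

55.65 dB


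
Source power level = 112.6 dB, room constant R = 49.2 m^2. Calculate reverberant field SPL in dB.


Given values:
  Lw = 112.6 dB, R = 49.2 m^2
Formula: SPL = Lw + 10 * log10(4 / R)
Compute 4 / R = 4 / 49.2 = 0.081301
Compute 10 * log10(0.081301) = -10.899
SPL = 112.6 + (-10.899) = 101.7

101.7 dB


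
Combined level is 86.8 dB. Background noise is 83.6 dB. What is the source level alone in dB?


Given values:
  L_total = 86.8 dB, L_bg = 83.6 dB
Formula: L_source = 10 * log10(10^(L_total/10) - 10^(L_bg/10))
Convert to linear:
  10^(86.8/10) = 478630092.3226
  10^(83.6/10) = 229086765.2768
Difference: 478630092.3226 - 229086765.2768 = 249543327.0458
L_source = 10 * log10(249543327.0458) = 83.97

83.97 dB


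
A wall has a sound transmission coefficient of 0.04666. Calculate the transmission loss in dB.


Given values:
  tau = 0.04666
Formula: TL = 10 * log10(1 / tau)
Compute 1 / tau = 1 / 0.04666 = 21.4316
Compute log10(21.4316) = 1.331055
TL = 10 * 1.331055 = 13.31

13.31 dB


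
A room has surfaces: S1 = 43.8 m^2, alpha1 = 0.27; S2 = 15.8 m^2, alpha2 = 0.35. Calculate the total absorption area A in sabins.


Given surfaces:
  Surface 1: 43.8 * 0.27 = 11.826
  Surface 2: 15.8 * 0.35 = 5.53
Formula: A = sum(Si * alpha_i)
A = 11.826 + 5.53
A = 17.36

17.36 sabins


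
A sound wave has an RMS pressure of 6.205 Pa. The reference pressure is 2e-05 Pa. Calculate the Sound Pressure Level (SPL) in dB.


Given values:
  p = 6.205 Pa
  p_ref = 2e-05 Pa
Formula: SPL = 20 * log10(p / p_ref)
Compute ratio: p / p_ref = 6.205 / 2e-05 = 310250
Compute log10: log10(310250) = 5.491712
Multiply: SPL = 20 * 5.491712 = 109.83

109.83 dB


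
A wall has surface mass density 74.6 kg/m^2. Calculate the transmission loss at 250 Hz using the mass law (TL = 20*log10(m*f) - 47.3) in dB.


Given values:
  m = 74.6 kg/m^2, f = 250 Hz
Formula: TL = 20 * log10(m * f) - 47.3
Compute m * f = 74.6 * 250 = 18650.0
Compute log10(18650.0) = 4.270679
Compute 20 * 4.270679 = 85.4136
TL = 85.4136 - 47.3 = 38.11

38.11 dB


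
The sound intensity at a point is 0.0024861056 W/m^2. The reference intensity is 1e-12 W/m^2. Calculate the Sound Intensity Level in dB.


Given values:
  I = 0.0024861056 W/m^2
  I_ref = 1e-12 W/m^2
Formula: SIL = 10 * log10(I / I_ref)
Compute ratio: I / I_ref = 2486105600
Compute log10: log10(2486105600) = 9.39552
Multiply: SIL = 10 * 9.39552 = 93.96

93.96 dB


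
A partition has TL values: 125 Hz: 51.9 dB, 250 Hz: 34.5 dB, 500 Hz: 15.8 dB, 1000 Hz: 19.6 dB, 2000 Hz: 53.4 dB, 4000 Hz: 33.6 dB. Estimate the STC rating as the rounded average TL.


Given TL values at each frequency:
  125 Hz: 51.9 dB
  250 Hz: 34.5 dB
  500 Hz: 15.8 dB
  1000 Hz: 19.6 dB
  2000 Hz: 53.4 dB
  4000 Hz: 33.6 dB
Formula: STC ~ round(average of TL values)
Sum = 51.9 + 34.5 + 15.8 + 19.6 + 53.4 + 33.6 = 208.8
Average = 208.8 / 6 = 34.8
Rounded: 35

35


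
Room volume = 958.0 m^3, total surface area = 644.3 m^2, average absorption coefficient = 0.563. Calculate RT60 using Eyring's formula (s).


Given values:
  V = 958.0 m^3, S = 644.3 m^2, alpha = 0.563
Formula: RT60 = 0.161 * V / (-S * ln(1 - alpha))
Compute ln(1 - 0.563) = ln(0.437) = -0.827822
Denominator: -644.3 * -0.827822 = 533.3657
Numerator: 0.161 * 958.0 = 154.238
RT60 = 154.238 / 533.3657 = 0.289

0.289 s


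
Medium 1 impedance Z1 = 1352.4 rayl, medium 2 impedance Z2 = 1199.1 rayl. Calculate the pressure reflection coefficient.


Given values:
  Z1 = 1352.4 rayl, Z2 = 1199.1 rayl
Formula: R = (Z2 - Z1) / (Z2 + Z1)
Numerator: Z2 - Z1 = 1199.1 - 1352.4 = -153.3
Denominator: Z2 + Z1 = 1199.1 + 1352.4 = 2551.5
R = -153.3 / 2551.5 = -0.0601

-0.0601


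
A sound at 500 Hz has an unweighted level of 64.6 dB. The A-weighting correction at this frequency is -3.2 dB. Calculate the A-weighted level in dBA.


Given values:
  SPL = 64.6 dB
  A-weighting at 500 Hz = -3.2 dB
Formula: L_A = SPL + A_weight
L_A = 64.6 + (-3.2)
L_A = 61.4

61.4 dBA


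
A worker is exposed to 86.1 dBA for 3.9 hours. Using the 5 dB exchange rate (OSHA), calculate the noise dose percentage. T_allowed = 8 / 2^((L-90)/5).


Given values:
  L = 86.1 dBA, T = 3.9 hours
Formula: T_allowed = 8 / 2^((L - 90) / 5)
Compute exponent: (86.1 - 90) / 5 = -0.78
Compute 2^(-0.78) = 0.582367
T_allowed = 8 / 0.582367 = 13.737042 hours
Dose = (T / T_allowed) * 100
Dose = (3.9 / 13.737042) * 100 = 28.39

28.39 %


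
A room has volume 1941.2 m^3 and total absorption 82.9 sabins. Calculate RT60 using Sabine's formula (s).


Given values:
  V = 1941.2 m^3
  A = 82.9 sabins
Formula: RT60 = 0.161 * V / A
Numerator: 0.161 * 1941.2 = 312.5332
RT60 = 312.5332 / 82.9 = 3.77

3.77 s


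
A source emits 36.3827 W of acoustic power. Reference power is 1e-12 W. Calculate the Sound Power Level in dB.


Given values:
  W = 36.3827 W
  W_ref = 1e-12 W
Formula: SWL = 10 * log10(W / W_ref)
Compute ratio: W / W_ref = 36382700000000
Compute log10: log10(36382700000000) = 13.560895
Multiply: SWL = 10 * 13.560895 = 135.61

135.61 dB


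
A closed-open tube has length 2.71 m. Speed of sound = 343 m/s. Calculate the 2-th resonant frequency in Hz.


Given values:
  Tube type: closed-open, L = 2.71 m, c = 343 m/s, n = 2
Formula: f_n = (2n - 1) * c / (4 * L)
Compute 2n - 1 = 2*2 - 1 = 3
Compute 4 * L = 4 * 2.71 = 10.84
f = 3 * 343 / 10.84
f = 94.93

94.93 Hz


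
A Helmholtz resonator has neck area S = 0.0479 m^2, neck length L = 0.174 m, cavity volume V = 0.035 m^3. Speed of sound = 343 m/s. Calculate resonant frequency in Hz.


Given values:
  S = 0.0479 m^2, L = 0.174 m, V = 0.035 m^3, c = 343 m/s
Formula: f = (c / (2*pi)) * sqrt(S / (V * L))
Compute V * L = 0.035 * 0.174 = 0.00609
Compute S / (V * L) = 0.0479 / 0.00609 = 7.8654
Compute sqrt(7.8654) = 2.804532
Compute c / (2*pi) = 343 / 6.283185 = 54.590148
f = 54.590148 * 2.804532 = 153.1

153.1 Hz


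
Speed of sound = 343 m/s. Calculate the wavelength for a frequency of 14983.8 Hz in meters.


Given values:
  c = 343 m/s, f = 14983.8 Hz
Formula: lambda = c / f
lambda = 343 / 14983.8
lambda = 0.0229

0.0229 m


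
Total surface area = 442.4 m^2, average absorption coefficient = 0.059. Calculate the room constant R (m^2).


Given values:
  S = 442.4 m^2, alpha = 0.059
Formula: R = S * alpha / (1 - alpha)
Numerator: 442.4 * 0.059 = 26.1016
Denominator: 1 - 0.059 = 0.941
R = 26.1016 / 0.941 = 27.74

27.74 m^2


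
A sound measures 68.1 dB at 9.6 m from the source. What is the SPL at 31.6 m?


Given values:
  SPL1 = 68.1 dB, r1 = 9.6 m, r2 = 31.6 m
Formula: SPL2 = SPL1 - 20 * log10(r2 / r1)
Compute ratio: r2 / r1 = 31.6 / 9.6 = 3.2917
Compute log10: log10(3.2917) = 0.51742
Compute drop: 20 * 0.51742 = 10.3484
SPL2 = 68.1 - 10.3484 = 57.75

57.75 dB


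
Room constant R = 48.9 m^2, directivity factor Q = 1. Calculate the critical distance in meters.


Given values:
  R = 48.9 m^2, Q = 1
Formula: d_c = 0.141 * sqrt(Q * R)
Compute Q * R = 1 * 48.9 = 48.9
Compute sqrt(48.9) = 6.9929
d_c = 0.141 * 6.9929 = 0.986

0.986 m


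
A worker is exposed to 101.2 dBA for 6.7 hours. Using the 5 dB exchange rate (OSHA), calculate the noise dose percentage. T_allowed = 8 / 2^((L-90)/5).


Given values:
  L = 101.2 dBA, T = 6.7 hours
Formula: T_allowed = 8 / 2^((L - 90) / 5)
Compute exponent: (101.2 - 90) / 5 = 2.24
Compute 2^(2.24) = 4.723971
T_allowed = 8 / 4.723971 = 1.69349 hours
Dose = (T / T_allowed) * 100
Dose = (6.7 / 1.69349) * 100 = 395.63

395.63 %


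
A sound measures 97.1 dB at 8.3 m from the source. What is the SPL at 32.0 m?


Given values:
  SPL1 = 97.1 dB, r1 = 8.3 m, r2 = 32.0 m
Formula: SPL2 = SPL1 - 20 * log10(r2 / r1)
Compute ratio: r2 / r1 = 32.0 / 8.3 = 3.8554
Compute log10: log10(3.8554) = 0.586069
Compute drop: 20 * 0.586069 = 11.7214
SPL2 = 97.1 - 11.7214 = 85.38

85.38 dB


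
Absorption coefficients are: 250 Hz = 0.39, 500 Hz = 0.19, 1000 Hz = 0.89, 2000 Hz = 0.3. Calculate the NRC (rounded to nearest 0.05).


Given values:
  a_250 = 0.39, a_500 = 0.19
  a_1000 = 0.89, a_2000 = 0.3
Formula: NRC = (a250 + a500 + a1000 + a2000) / 4
Sum = 0.39 + 0.19 + 0.89 + 0.3 = 1.77
NRC = 1.77 / 4 = 0.4425
Rounded to nearest 0.05: 0.45

0.45


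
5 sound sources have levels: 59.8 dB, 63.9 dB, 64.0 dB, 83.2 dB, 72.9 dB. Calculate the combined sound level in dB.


Formula: L_total = 10 * log10( sum(10^(Li/10)) )
  Source 1: 10^(59.8/10) = 954992.586
  Source 2: 10^(63.9/10) = 2454708.9157
  Source 3: 10^(64.0/10) = 2511886.4315
  Source 4: 10^(83.2/10) = 208929613.0854
  Source 5: 10^(72.9/10) = 19498445.9976
Sum of linear values = 234349647.0162
L_total = 10 * log10(234349647.0162) = 83.7

83.7 dB


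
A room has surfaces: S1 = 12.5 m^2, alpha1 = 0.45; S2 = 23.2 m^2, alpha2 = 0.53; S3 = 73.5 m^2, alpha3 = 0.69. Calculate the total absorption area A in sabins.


Given surfaces:
  Surface 1: 12.5 * 0.45 = 5.625
  Surface 2: 23.2 * 0.53 = 12.296
  Surface 3: 73.5 * 0.69 = 50.715
Formula: A = sum(Si * alpha_i)
A = 5.625 + 12.296 + 50.715
A = 68.64

68.64 sabins


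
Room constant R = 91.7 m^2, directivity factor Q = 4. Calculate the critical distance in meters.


Given values:
  R = 91.7 m^2, Q = 4
Formula: d_c = 0.141 * sqrt(Q * R)
Compute Q * R = 4 * 91.7 = 366.8
Compute sqrt(366.8) = 19.152
d_c = 0.141 * 19.152 = 2.7

2.7 m


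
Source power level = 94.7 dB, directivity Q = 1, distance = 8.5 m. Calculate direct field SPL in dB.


Given values:
  Lw = 94.7 dB, Q = 1, r = 8.5 m
Formula: SPL = Lw + 10 * log10(Q / (4 * pi * r^2))
Compute 4 * pi * r^2 = 4 * pi * 8.5^2 = 907.9203
Compute Q / denom = 1 / 907.9203 = 0.00110142
Compute 10 * log10(0.00110142) = -29.5805
SPL = 94.7 + (-29.5805) = 65.12

65.12 dB


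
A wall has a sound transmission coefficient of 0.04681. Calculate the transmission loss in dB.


Given values:
  tau = 0.04681
Formula: TL = 10 * log10(1 / tau)
Compute 1 / tau = 1 / 0.04681 = 21.363
Compute log10(21.363) = 1.329662
TL = 10 * 1.329662 = 13.3

13.3 dB


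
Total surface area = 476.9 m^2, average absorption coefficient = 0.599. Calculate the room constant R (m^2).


Given values:
  S = 476.9 m^2, alpha = 0.599
Formula: R = S * alpha / (1 - alpha)
Numerator: 476.9 * 0.599 = 285.6631
Denominator: 1 - 0.599 = 0.401
R = 285.6631 / 0.401 = 712.38

712.38 m^2


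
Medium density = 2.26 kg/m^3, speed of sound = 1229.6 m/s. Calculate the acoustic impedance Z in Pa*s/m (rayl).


Given values:
  rho = 2.26 kg/m^3
  c = 1229.6 m/s
Formula: Z = rho * c
Z = 2.26 * 1229.6
Z = 2778.9

2778.9 rayl


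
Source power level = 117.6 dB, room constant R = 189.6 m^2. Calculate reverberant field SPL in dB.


Given values:
  Lw = 117.6 dB, R = 189.6 m^2
Formula: SPL = Lw + 10 * log10(4 / R)
Compute 4 / R = 4 / 189.6 = 0.021097
Compute 10 * log10(0.021097) = -16.7578
SPL = 117.6 + (-16.7578) = 100.84

100.84 dB


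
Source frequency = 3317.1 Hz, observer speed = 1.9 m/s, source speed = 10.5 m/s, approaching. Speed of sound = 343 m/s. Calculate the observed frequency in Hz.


Given values:
  f_s = 3317.1 Hz, v_o = 1.9 m/s, v_s = 10.5 m/s
  Direction: approaching
Formula: f_o = f_s * (c + v_o) / (c - v_s)
Numerator: c + v_o = 343 + 1.9 = 344.9
Denominator: c - v_s = 343 - 10.5 = 332.5
f_o = 3317.1 * 344.9 / 332.5 = 3440.81

3440.81 Hz


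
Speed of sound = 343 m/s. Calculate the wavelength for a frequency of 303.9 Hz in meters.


Given values:
  c = 343 m/s, f = 303.9 Hz
Formula: lambda = c / f
lambda = 343 / 303.9
lambda = 1.1287

1.1287 m


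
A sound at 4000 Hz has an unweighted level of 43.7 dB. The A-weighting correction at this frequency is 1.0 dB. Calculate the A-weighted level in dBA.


Given values:
  SPL = 43.7 dB
  A-weighting at 4000 Hz = 1.0 dB
Formula: L_A = SPL + A_weight
L_A = 43.7 + (1.0)
L_A = 44.7

44.7 dBA


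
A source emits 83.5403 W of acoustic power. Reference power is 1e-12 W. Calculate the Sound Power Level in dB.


Given values:
  W = 83.5403 W
  W_ref = 1e-12 W
Formula: SWL = 10 * log10(W / W_ref)
Compute ratio: W / W_ref = 83540300000000
Compute log10: log10(83540300000000) = 13.921896
Multiply: SWL = 10 * 13.921896 = 139.22

139.22 dB


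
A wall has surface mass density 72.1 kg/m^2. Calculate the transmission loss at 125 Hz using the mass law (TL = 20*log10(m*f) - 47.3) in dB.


Given values:
  m = 72.1 kg/m^2, f = 125 Hz
Formula: TL = 20 * log10(m * f) - 47.3
Compute m * f = 72.1 * 125 = 9012.5
Compute log10(9012.5) = 3.954845
Compute 20 * 3.954845 = 79.0969
TL = 79.0969 - 47.3 = 31.8

31.8 dB


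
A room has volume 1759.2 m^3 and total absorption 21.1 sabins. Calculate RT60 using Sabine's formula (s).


Given values:
  V = 1759.2 m^3
  A = 21.1 sabins
Formula: RT60 = 0.161 * V / A
Numerator: 0.161 * 1759.2 = 283.2312
RT60 = 283.2312 / 21.1 = 13.423

13.423 s


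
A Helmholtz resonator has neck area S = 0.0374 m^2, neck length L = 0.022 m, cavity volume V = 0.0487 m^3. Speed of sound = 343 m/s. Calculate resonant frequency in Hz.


Given values:
  S = 0.0374 m^2, L = 0.022 m, V = 0.0487 m^3, c = 343 m/s
Formula: f = (c / (2*pi)) * sqrt(S / (V * L))
Compute V * L = 0.0487 * 0.022 = 0.0010714
Compute S / (V * L) = 0.0374 / 0.0010714 = 34.9076
Compute sqrt(34.9076) = 5.908265
Compute c / (2*pi) = 343 / 6.283185 = 54.590148
f = 54.590148 * 5.908265 = 322.53

322.53 Hz


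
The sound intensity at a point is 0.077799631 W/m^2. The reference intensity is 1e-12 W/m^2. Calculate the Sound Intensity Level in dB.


Given values:
  I = 0.077799631 W/m^2
  I_ref = 1e-12 W/m^2
Formula: SIL = 10 * log10(I / I_ref)
Compute ratio: I / I_ref = 77799631000
Compute log10: log10(77799631000) = 10.890978
Multiply: SIL = 10 * 10.890978 = 108.91

108.91 dB


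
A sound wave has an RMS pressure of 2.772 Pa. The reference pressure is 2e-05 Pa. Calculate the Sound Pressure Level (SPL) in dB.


Given values:
  p = 2.772 Pa
  p_ref = 2e-05 Pa
Formula: SPL = 20 * log10(p / p_ref)
Compute ratio: p / p_ref = 2.772 / 2e-05 = 138600
Compute log10: log10(138600) = 5.141763
Multiply: SPL = 20 * 5.141763 = 102.84

102.84 dB


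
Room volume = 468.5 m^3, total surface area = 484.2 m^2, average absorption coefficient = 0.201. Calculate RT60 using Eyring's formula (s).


Given values:
  V = 468.5 m^3, S = 484.2 m^2, alpha = 0.201
Formula: RT60 = 0.161 * V / (-S * ln(1 - alpha))
Compute ln(1 - 0.201) = ln(0.799) = -0.224394
Denominator: -484.2 * -0.224394 = 108.6516
Numerator: 0.161 * 468.5 = 75.4285
RT60 = 75.4285 / 108.6516 = 0.694

0.694 s


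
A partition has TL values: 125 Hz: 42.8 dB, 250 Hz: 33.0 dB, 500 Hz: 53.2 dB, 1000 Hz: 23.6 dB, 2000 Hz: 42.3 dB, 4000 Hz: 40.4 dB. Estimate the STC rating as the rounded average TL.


Given TL values at each frequency:
  125 Hz: 42.8 dB
  250 Hz: 33.0 dB
  500 Hz: 53.2 dB
  1000 Hz: 23.6 dB
  2000 Hz: 42.3 dB
  4000 Hz: 40.4 dB
Formula: STC ~ round(average of TL values)
Sum = 42.8 + 33.0 + 53.2 + 23.6 + 42.3 + 40.4 = 235.3
Average = 235.3 / 6 = 39.22
Rounded: 39

39


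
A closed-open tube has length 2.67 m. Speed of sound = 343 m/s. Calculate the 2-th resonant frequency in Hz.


Given values:
  Tube type: closed-open, L = 2.67 m, c = 343 m/s, n = 2
Formula: f_n = (2n - 1) * c / (4 * L)
Compute 2n - 1 = 2*2 - 1 = 3
Compute 4 * L = 4 * 2.67 = 10.68
f = 3 * 343 / 10.68
f = 96.35

96.35 Hz


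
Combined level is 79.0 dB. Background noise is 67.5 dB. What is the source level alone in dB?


Given values:
  L_total = 79.0 dB, L_bg = 67.5 dB
Formula: L_source = 10 * log10(10^(L_total/10) - 10^(L_bg/10))
Convert to linear:
  10^(79.0/10) = 79432823.4724
  10^(67.5/10) = 5623413.2519
Difference: 79432823.4724 - 5623413.2519 = 73809410.2205
L_source = 10 * log10(73809410.2205) = 78.68

78.68 dB


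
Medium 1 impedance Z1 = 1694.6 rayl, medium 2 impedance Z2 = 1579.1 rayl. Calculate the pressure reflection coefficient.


Given values:
  Z1 = 1694.6 rayl, Z2 = 1579.1 rayl
Formula: R = (Z2 - Z1) / (Z2 + Z1)
Numerator: Z2 - Z1 = 1579.1 - 1694.6 = -115.5
Denominator: Z2 + Z1 = 1579.1 + 1694.6 = 3273.7
R = -115.5 / 3273.7 = -0.0353

-0.0353


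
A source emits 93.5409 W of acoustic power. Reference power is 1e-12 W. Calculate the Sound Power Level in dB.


Given values:
  W = 93.5409 W
  W_ref = 1e-12 W
Formula: SWL = 10 * log10(W / W_ref)
Compute ratio: W / W_ref = 93540900000000
Compute log10: log10(93540900000000) = 13.971002
Multiply: SWL = 10 * 13.971002 = 139.71

139.71 dB


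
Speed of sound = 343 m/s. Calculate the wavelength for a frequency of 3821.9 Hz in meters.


Given values:
  c = 343 m/s, f = 3821.9 Hz
Formula: lambda = c / f
lambda = 343 / 3821.9
lambda = 0.0897

0.0897 m


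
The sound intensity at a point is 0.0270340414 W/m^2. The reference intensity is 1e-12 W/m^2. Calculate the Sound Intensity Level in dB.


Given values:
  I = 0.0270340414 W/m^2
  I_ref = 1e-12 W/m^2
Formula: SIL = 10 * log10(I / I_ref)
Compute ratio: I / I_ref = 27034041400
Compute log10: log10(27034041400) = 10.431911
Multiply: SIL = 10 * 10.431911 = 104.32

104.32 dB


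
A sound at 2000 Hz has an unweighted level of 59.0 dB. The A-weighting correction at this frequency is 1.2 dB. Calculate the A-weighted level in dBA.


Given values:
  SPL = 59.0 dB
  A-weighting at 2000 Hz = 1.2 dB
Formula: L_A = SPL + A_weight
L_A = 59.0 + (1.2)
L_A = 60.2

60.2 dBA


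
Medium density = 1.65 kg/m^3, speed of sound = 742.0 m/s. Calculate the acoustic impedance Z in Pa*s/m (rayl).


Given values:
  rho = 1.65 kg/m^3
  c = 742.0 m/s
Formula: Z = rho * c
Z = 1.65 * 742.0
Z = 1224.3

1224.3 rayl


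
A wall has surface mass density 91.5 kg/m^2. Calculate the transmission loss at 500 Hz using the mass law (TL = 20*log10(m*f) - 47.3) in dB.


Given values:
  m = 91.5 kg/m^2, f = 500 Hz
Formula: TL = 20 * log10(m * f) - 47.3
Compute m * f = 91.5 * 500 = 45750.0
Compute log10(45750.0) = 4.660391
Compute 20 * 4.660391 = 93.2078
TL = 93.2078 - 47.3 = 45.91

45.91 dB


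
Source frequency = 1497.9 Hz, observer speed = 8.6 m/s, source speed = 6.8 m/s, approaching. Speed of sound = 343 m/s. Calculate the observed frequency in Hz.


Given values:
  f_s = 1497.9 Hz, v_o = 8.6 m/s, v_s = 6.8 m/s
  Direction: approaching
Formula: f_o = f_s * (c + v_o) / (c - v_s)
Numerator: c + v_o = 343 + 8.6 = 351.6
Denominator: c - v_s = 343 - 6.8 = 336.2
f_o = 1497.9 * 351.6 / 336.2 = 1566.51

1566.51 Hz


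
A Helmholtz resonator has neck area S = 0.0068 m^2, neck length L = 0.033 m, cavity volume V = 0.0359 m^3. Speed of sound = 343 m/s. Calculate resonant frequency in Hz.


Given values:
  S = 0.0068 m^2, L = 0.033 m, V = 0.0359 m^3, c = 343 m/s
Formula: f = (c / (2*pi)) * sqrt(S / (V * L))
Compute V * L = 0.0359 * 0.033 = 0.0011847
Compute S / (V * L) = 0.0068 / 0.0011847 = 5.7398
Compute sqrt(5.7398) = 2.395788
Compute c / (2*pi) = 343 / 6.283185 = 54.590148
f = 54.590148 * 2.395788 = 130.79

130.79 Hz


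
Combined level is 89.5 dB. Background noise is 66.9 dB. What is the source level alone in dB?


Given values:
  L_total = 89.5 dB, L_bg = 66.9 dB
Formula: L_source = 10 * log10(10^(L_total/10) - 10^(L_bg/10))
Convert to linear:
  10^(89.5/10) = 891250938.1337
  10^(66.9/10) = 4897788.1937
Difference: 891250938.1337 - 4897788.1937 = 886353149.94
L_source = 10 * log10(886353149.94) = 89.48

89.48 dB


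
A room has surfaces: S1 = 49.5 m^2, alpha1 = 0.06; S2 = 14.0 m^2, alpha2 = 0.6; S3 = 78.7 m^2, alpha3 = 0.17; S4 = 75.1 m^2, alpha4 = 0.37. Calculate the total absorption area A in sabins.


Given surfaces:
  Surface 1: 49.5 * 0.06 = 2.97
  Surface 2: 14.0 * 0.6 = 8.4
  Surface 3: 78.7 * 0.17 = 13.379
  Surface 4: 75.1 * 0.37 = 27.787
Formula: A = sum(Si * alpha_i)
A = 2.97 + 8.4 + 13.379 + 27.787
A = 52.54

52.54 sabins


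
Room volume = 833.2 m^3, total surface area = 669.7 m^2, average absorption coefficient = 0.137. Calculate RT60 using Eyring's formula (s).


Given values:
  V = 833.2 m^3, S = 669.7 m^2, alpha = 0.137
Formula: RT60 = 0.161 * V / (-S * ln(1 - alpha))
Compute ln(1 - 0.137) = ln(0.863) = -0.147341
Denominator: -669.7 * -0.147341 = 98.6743
Numerator: 0.161 * 833.2 = 134.1452
RT60 = 134.1452 / 98.6743 = 1.359

1.359 s


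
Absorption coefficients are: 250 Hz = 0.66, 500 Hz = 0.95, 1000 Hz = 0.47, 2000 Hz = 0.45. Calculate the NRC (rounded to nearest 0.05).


Given values:
  a_250 = 0.66, a_500 = 0.95
  a_1000 = 0.47, a_2000 = 0.45
Formula: NRC = (a250 + a500 + a1000 + a2000) / 4
Sum = 0.66 + 0.95 + 0.47 + 0.45 = 2.53
NRC = 2.53 / 4 = 0.6325
Rounded to nearest 0.05: 0.65

0.65


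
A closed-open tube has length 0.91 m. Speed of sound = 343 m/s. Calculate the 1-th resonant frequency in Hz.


Given values:
  Tube type: closed-open, L = 0.91 m, c = 343 m/s, n = 1
Formula: f_n = (2n - 1) * c / (4 * L)
Compute 2n - 1 = 2*1 - 1 = 1
Compute 4 * L = 4 * 0.91 = 3.64
f = 1 * 343 / 3.64
f = 94.23

94.23 Hz


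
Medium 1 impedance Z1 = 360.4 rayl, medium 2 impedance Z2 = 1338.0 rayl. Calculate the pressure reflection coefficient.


Given values:
  Z1 = 360.4 rayl, Z2 = 1338.0 rayl
Formula: R = (Z2 - Z1) / (Z2 + Z1)
Numerator: Z2 - Z1 = 1338.0 - 360.4 = 977.6
Denominator: Z2 + Z1 = 1338.0 + 360.4 = 1698.4
R = 977.6 / 1698.4 = 0.5756

0.5756


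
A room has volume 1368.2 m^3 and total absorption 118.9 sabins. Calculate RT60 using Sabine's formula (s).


Given values:
  V = 1368.2 m^3
  A = 118.9 sabins
Formula: RT60 = 0.161 * V / A
Numerator: 0.161 * 1368.2 = 220.2802
RT60 = 220.2802 / 118.9 = 1.853

1.853 s


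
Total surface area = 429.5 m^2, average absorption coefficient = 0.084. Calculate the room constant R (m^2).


Given values:
  S = 429.5 m^2, alpha = 0.084
Formula: R = S * alpha / (1 - alpha)
Numerator: 429.5 * 0.084 = 36.078
Denominator: 1 - 0.084 = 0.916
R = 36.078 / 0.916 = 39.39

39.39 m^2


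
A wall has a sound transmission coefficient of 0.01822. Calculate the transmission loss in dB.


Given values:
  tau = 0.01822
Formula: TL = 10 * log10(1 / tau)
Compute 1 / tau = 1 / 0.01822 = 54.8847
Compute log10(54.8847) = 1.739451
TL = 10 * 1.739451 = 17.39

17.39 dB


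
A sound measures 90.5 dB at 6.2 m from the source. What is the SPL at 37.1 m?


Given values:
  SPL1 = 90.5 dB, r1 = 6.2 m, r2 = 37.1 m
Formula: SPL2 = SPL1 - 20 * log10(r2 / r1)
Compute ratio: r2 / r1 = 37.1 / 6.2 = 5.9839
Compute log10: log10(5.9839) = 0.776984
Compute drop: 20 * 0.776984 = 15.5397
SPL2 = 90.5 - 15.5397 = 74.96

74.96 dB


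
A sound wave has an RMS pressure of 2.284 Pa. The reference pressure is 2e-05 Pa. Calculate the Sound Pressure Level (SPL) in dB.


Given values:
  p = 2.284 Pa
  p_ref = 2e-05 Pa
Formula: SPL = 20 * log10(p / p_ref)
Compute ratio: p / p_ref = 2.284 / 2e-05 = 114200
Compute log10: log10(114200) = 5.057666
Multiply: SPL = 20 * 5.057666 = 101.15

101.15 dB


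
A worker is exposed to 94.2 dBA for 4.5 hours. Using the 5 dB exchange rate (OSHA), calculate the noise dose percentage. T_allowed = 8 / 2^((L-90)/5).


Given values:
  L = 94.2 dBA, T = 4.5 hours
Formula: T_allowed = 8 / 2^((L - 90) / 5)
Compute exponent: (94.2 - 90) / 5 = 0.84
Compute 2^(0.84) = 1.79005
T_allowed = 8 / 1.79005 = 4.469149 hours
Dose = (T / T_allowed) * 100
Dose = (4.5 / 4.469149) * 100 = 100.69

100.69 %


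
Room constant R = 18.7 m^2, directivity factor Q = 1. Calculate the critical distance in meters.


Given values:
  R = 18.7 m^2, Q = 1
Formula: d_c = 0.141 * sqrt(Q * R)
Compute Q * R = 1 * 18.7 = 18.7
Compute sqrt(18.7) = 4.3243
d_c = 0.141 * 4.3243 = 0.61

0.61 m


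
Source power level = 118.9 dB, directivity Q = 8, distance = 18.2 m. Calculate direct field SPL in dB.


Given values:
  Lw = 118.9 dB, Q = 8, r = 18.2 m
Formula: SPL = Lw + 10 * log10(Q / (4 * pi * r^2))
Compute 4 * pi * r^2 = 4 * pi * 18.2^2 = 4162.4846
Compute Q / denom = 8 / 4162.4846 = 0.00192193
Compute 10 * log10(0.00192193) = -27.1626
SPL = 118.9 + (-27.1626) = 91.74

91.74 dB


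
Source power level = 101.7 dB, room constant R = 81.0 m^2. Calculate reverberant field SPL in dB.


Given values:
  Lw = 101.7 dB, R = 81.0 m^2
Formula: SPL = Lw + 10 * log10(4 / R)
Compute 4 / R = 4 / 81.0 = 0.049383
Compute 10 * log10(0.049383) = -13.0642
SPL = 101.7 + (-13.0642) = 88.64

88.64 dB


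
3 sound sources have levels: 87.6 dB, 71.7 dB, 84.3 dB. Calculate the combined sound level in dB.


Formula: L_total = 10 * log10( sum(10^(Li/10)) )
  Source 1: 10^(87.6/10) = 575439937.3372
  Source 2: 10^(71.7/10) = 14791083.8817
  Source 3: 10^(84.3/10) = 269153480.3927
Sum of linear values = 859384501.6116
L_total = 10 * log10(859384501.6116) = 89.34

89.34 dB


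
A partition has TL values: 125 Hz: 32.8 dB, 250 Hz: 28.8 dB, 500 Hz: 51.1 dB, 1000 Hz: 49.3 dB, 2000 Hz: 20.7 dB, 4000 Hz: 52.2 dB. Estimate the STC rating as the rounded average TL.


Given TL values at each frequency:
  125 Hz: 32.8 dB
  250 Hz: 28.8 dB
  500 Hz: 51.1 dB
  1000 Hz: 49.3 dB
  2000 Hz: 20.7 dB
  4000 Hz: 52.2 dB
Formula: STC ~ round(average of TL values)
Sum = 32.8 + 28.8 + 51.1 + 49.3 + 20.7 + 52.2 = 234.9
Average = 234.9 / 6 = 39.15
Rounded: 39

39


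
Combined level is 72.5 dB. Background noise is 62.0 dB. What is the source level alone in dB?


Given values:
  L_total = 72.5 dB, L_bg = 62.0 dB
Formula: L_source = 10 * log10(10^(L_total/10) - 10^(L_bg/10))
Convert to linear:
  10^(72.5/10) = 17782794.1004
  10^(62.0/10) = 1584893.1925
Difference: 17782794.1004 - 1584893.1925 = 16197900.9079
L_source = 10 * log10(16197900.9079) = 72.09

72.09 dB


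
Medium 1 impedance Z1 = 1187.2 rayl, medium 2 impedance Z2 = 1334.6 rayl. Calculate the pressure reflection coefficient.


Given values:
  Z1 = 1187.2 rayl, Z2 = 1334.6 rayl
Formula: R = (Z2 - Z1) / (Z2 + Z1)
Numerator: Z2 - Z1 = 1334.6 - 1187.2 = 147.4
Denominator: Z2 + Z1 = 1334.6 + 1187.2 = 2521.8
R = 147.4 / 2521.8 = 0.0585

0.0585


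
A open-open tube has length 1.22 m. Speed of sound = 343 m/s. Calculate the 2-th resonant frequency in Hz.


Given values:
  Tube type: open-open, L = 1.22 m, c = 343 m/s, n = 2
Formula: f_n = n * c / (2 * L)
Compute 2 * L = 2 * 1.22 = 2.44
f = 2 * 343 / 2.44
f = 281.15

281.15 Hz


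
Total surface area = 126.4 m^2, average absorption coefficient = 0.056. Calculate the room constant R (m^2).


Given values:
  S = 126.4 m^2, alpha = 0.056
Formula: R = S * alpha / (1 - alpha)
Numerator: 126.4 * 0.056 = 7.0784
Denominator: 1 - 0.056 = 0.944
R = 7.0784 / 0.944 = 7.5

7.5 m^2


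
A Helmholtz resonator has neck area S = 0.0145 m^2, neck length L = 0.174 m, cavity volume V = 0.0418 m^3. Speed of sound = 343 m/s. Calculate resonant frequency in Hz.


Given values:
  S = 0.0145 m^2, L = 0.174 m, V = 0.0418 m^3, c = 343 m/s
Formula: f = (c / (2*pi)) * sqrt(S / (V * L))
Compute V * L = 0.0418 * 0.174 = 0.0072732
Compute S / (V * L) = 0.0145 / 0.0072732 = 1.9936
Compute sqrt(1.9936) = 1.411949
Compute c / (2*pi) = 343 / 6.283185 = 54.590148
f = 54.590148 * 1.411949 = 77.08

77.08 Hz


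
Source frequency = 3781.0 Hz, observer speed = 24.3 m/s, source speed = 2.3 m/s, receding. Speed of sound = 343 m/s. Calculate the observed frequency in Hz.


Given values:
  f_s = 3781.0 Hz, v_o = 24.3 m/s, v_s = 2.3 m/s
  Direction: receding
Formula: f_o = f_s * (c - v_o) / (c + v_s)
Numerator: c - v_o = 343 - 24.3 = 318.7
Denominator: c + v_s = 343 + 2.3 = 345.3
f_o = 3781.0 * 318.7 / 345.3 = 3489.73

3489.73 Hz


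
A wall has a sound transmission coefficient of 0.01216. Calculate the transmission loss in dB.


Given values:
  tau = 0.01216
Formula: TL = 10 * log10(1 / tau)
Compute 1 / tau = 1 / 0.01216 = 82.2368
Compute log10(82.2368) = 1.915066
TL = 10 * 1.915066 = 19.15

19.15 dB


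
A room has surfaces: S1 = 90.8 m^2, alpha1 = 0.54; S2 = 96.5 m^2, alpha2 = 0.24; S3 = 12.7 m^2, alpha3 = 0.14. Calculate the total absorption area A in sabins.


Given surfaces:
  Surface 1: 90.8 * 0.54 = 49.032
  Surface 2: 96.5 * 0.24 = 23.16
  Surface 3: 12.7 * 0.14 = 1.778
Formula: A = sum(Si * alpha_i)
A = 49.032 + 23.16 + 1.778
A = 73.97

73.97 sabins


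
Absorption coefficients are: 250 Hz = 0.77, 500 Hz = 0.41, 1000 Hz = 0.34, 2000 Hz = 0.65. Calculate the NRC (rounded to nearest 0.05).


Given values:
  a_250 = 0.77, a_500 = 0.41
  a_1000 = 0.34, a_2000 = 0.65
Formula: NRC = (a250 + a500 + a1000 + a2000) / 4
Sum = 0.77 + 0.41 + 0.34 + 0.65 = 2.17
NRC = 2.17 / 4 = 0.5425
Rounded to nearest 0.05: 0.55

0.55


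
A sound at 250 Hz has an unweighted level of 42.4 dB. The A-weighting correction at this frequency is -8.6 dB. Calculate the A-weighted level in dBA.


Given values:
  SPL = 42.4 dB
  A-weighting at 250 Hz = -8.6 dB
Formula: L_A = SPL + A_weight
L_A = 42.4 + (-8.6)
L_A = 33.8

33.8 dBA


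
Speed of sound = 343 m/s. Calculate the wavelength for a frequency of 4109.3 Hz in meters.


Given values:
  c = 343 m/s, f = 4109.3 Hz
Formula: lambda = c / f
lambda = 343 / 4109.3
lambda = 0.0835

0.0835 m


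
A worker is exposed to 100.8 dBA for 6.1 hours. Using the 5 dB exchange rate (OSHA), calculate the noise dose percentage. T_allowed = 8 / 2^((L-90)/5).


Given values:
  L = 100.8 dBA, T = 6.1 hours
Formula: T_allowed = 8 / 2^((L - 90) / 5)
Compute exponent: (100.8 - 90) / 5 = 2.16
Compute 2^(2.16) = 4.469149
T_allowed = 8 / 4.469149 = 1.79005 hours
Dose = (T / T_allowed) * 100
Dose = (6.1 / 1.79005) * 100 = 340.77

340.77 %


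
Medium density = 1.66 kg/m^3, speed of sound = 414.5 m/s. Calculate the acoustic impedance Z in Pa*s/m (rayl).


Given values:
  rho = 1.66 kg/m^3
  c = 414.5 m/s
Formula: Z = rho * c
Z = 1.66 * 414.5
Z = 688.07

688.07 rayl


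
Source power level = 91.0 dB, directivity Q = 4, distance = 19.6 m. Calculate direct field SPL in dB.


Given values:
  Lw = 91.0 dB, Q = 4, r = 19.6 m
Formula: SPL = Lw + 10 * log10(Q / (4 * pi * r^2))
Compute 4 * pi * r^2 = 4 * pi * 19.6^2 = 4827.4969
Compute Q / denom = 4 / 4827.4969 = 0.00082859
Compute 10 * log10(0.00082859) = -30.8166
SPL = 91.0 + (-30.8166) = 60.18

60.18 dB


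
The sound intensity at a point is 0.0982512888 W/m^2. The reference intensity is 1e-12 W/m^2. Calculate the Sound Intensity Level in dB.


Given values:
  I = 0.0982512888 W/m^2
  I_ref = 1e-12 W/m^2
Formula: SIL = 10 * log10(I / I_ref)
Compute ratio: I / I_ref = 98251288800
Compute log10: log10(98251288800) = 10.992338
Multiply: SIL = 10 * 10.992338 = 109.92

109.92 dB


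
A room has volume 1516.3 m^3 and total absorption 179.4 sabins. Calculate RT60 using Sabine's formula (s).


Given values:
  V = 1516.3 m^3
  A = 179.4 sabins
Formula: RT60 = 0.161 * V / A
Numerator: 0.161 * 1516.3 = 244.1243
RT60 = 244.1243 / 179.4 = 1.361

1.361 s


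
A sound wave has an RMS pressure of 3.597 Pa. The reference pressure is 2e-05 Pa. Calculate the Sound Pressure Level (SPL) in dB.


Given values:
  p = 3.597 Pa
  p_ref = 2e-05 Pa
Formula: SPL = 20 * log10(p / p_ref)
Compute ratio: p / p_ref = 3.597 / 2e-05 = 179850
Compute log10: log10(179850) = 5.25491
Multiply: SPL = 20 * 5.25491 = 105.1

105.1 dB


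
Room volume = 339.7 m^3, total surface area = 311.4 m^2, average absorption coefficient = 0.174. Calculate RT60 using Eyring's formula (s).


Given values:
  V = 339.7 m^3, S = 311.4 m^2, alpha = 0.174
Formula: RT60 = 0.161 * V / (-S * ln(1 - alpha))
Compute ln(1 - 0.174) = ln(0.826) = -0.191161
Denominator: -311.4 * -0.191161 = 59.5275
Numerator: 0.161 * 339.7 = 54.6917
RT60 = 54.6917 / 59.5275 = 0.919

0.919 s


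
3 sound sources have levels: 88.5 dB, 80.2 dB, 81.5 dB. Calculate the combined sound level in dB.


Formula: L_total = 10 * log10( sum(10^(Li/10)) )
  Source 1: 10^(88.5/10) = 707945784.3841
  Source 2: 10^(80.2/10) = 104712854.8051
  Source 3: 10^(81.5/10) = 141253754.4623
Sum of linear values = 953912393.6515
L_total = 10 * log10(953912393.6515) = 89.8

89.8 dB


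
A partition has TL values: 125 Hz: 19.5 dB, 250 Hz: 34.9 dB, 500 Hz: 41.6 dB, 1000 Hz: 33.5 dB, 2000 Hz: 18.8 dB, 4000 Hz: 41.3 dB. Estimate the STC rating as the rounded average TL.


Given TL values at each frequency:
  125 Hz: 19.5 dB
  250 Hz: 34.9 dB
  500 Hz: 41.6 dB
  1000 Hz: 33.5 dB
  2000 Hz: 18.8 dB
  4000 Hz: 41.3 dB
Formula: STC ~ round(average of TL values)
Sum = 19.5 + 34.9 + 41.6 + 33.5 + 18.8 + 41.3 = 189.6
Average = 189.6 / 6 = 31.6
Rounded: 32

32


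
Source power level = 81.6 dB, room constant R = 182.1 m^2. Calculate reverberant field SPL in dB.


Given values:
  Lw = 81.6 dB, R = 182.1 m^2
Formula: SPL = Lw + 10 * log10(4 / R)
Compute 4 / R = 4 / 182.1 = 0.021966
Compute 10 * log10(0.021966) = -16.5825
SPL = 81.6 + (-16.5825) = 65.02

65.02 dB


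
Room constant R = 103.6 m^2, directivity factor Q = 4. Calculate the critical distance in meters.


Given values:
  R = 103.6 m^2, Q = 4
Formula: d_c = 0.141 * sqrt(Q * R)
Compute Q * R = 4 * 103.6 = 414.4
Compute sqrt(414.4) = 20.3568
d_c = 0.141 * 20.3568 = 2.87

2.87 m


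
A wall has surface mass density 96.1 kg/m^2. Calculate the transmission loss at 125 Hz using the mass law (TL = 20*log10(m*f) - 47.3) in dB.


Given values:
  m = 96.1 kg/m^2, f = 125 Hz
Formula: TL = 20 * log10(m * f) - 47.3
Compute m * f = 96.1 * 125 = 12012.5
Compute log10(12012.5) = 4.079633
Compute 20 * 4.079633 = 81.5927
TL = 81.5927 - 47.3 = 34.29

34.29 dB


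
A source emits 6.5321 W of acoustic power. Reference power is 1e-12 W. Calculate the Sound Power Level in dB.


Given values:
  W = 6.5321 W
  W_ref = 1e-12 W
Formula: SWL = 10 * log10(W / W_ref)
Compute ratio: W / W_ref = 6532100000000
Compute log10: log10(6532100000000) = 12.815053
Multiply: SWL = 10 * 12.815053 = 128.15

128.15 dB


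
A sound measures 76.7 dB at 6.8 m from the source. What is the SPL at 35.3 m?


Given values:
  SPL1 = 76.7 dB, r1 = 6.8 m, r2 = 35.3 m
Formula: SPL2 = SPL1 - 20 * log10(r2 / r1)
Compute ratio: r2 / r1 = 35.3 / 6.8 = 5.1912
Compute log10: log10(5.1912) = 0.715268
Compute drop: 20 * 0.715268 = 14.3054
SPL2 = 76.7 - 14.3054 = 62.39

62.39 dB


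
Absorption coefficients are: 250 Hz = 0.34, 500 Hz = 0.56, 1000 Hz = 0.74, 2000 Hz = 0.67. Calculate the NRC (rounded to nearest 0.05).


Given values:
  a_250 = 0.34, a_500 = 0.56
  a_1000 = 0.74, a_2000 = 0.67
Formula: NRC = (a250 + a500 + a1000 + a2000) / 4
Sum = 0.34 + 0.56 + 0.74 + 0.67 = 2.31
NRC = 2.31 / 4 = 0.5775
Rounded to nearest 0.05: 0.6

0.6
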